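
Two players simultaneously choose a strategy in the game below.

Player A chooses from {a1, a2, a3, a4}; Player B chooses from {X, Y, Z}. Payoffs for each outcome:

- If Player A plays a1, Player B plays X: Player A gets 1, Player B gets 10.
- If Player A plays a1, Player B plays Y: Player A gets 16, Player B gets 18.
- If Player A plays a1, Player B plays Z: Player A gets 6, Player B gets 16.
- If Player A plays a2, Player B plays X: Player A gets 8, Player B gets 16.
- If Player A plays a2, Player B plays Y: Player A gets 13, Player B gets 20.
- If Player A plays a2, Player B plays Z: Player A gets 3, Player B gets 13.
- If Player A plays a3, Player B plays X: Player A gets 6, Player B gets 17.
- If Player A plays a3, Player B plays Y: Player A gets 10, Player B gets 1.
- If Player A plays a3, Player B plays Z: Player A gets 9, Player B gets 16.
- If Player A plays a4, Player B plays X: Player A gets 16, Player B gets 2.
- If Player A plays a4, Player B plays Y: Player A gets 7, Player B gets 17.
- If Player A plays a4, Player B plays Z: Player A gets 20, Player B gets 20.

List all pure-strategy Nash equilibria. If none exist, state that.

Player A against X: payoffs 1, 8, 6, 16 → best response a4.
Player A against Y: payoffs 16, 13, 10, 7 → best response a1.
Player A against Z: payoffs 6, 3, 9, 20 → best response a4.
Player B against a1: payoffs 10, 18, 16 → best response Y.
Player B against a2: payoffs 16, 20, 13 → best response Y.
Player B against a3: payoffs 17, 1, 16 → best response X.
Player B against a4: payoffs 2, 17, 20 → best response Z.
Mutual best responses: (a1, Y); (a4, Z).

(a1, Y); (a4, Z)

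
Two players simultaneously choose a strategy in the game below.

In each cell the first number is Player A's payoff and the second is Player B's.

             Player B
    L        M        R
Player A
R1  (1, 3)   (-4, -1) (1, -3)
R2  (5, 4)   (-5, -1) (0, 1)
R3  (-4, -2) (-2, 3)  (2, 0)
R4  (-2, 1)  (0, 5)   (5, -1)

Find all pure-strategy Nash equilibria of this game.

Player A against L: payoffs 1, 5, -4, -2 → best response R2.
Player A against M: payoffs -4, -5, -2, 0 → best response R4.
Player A against R: payoffs 1, 0, 2, 5 → best response R4.
Player B against R1: payoffs 3, -1, -3 → best response L.
Player B against R2: payoffs 4, -1, 1 → best response L.
Player B against R3: payoffs -2, 3, 0 → best response M.
Player B against R4: payoffs 1, 5, -1 → best response M.
Mutual best responses: (R2, L); (R4, M).

(R2, L) and (R4, M)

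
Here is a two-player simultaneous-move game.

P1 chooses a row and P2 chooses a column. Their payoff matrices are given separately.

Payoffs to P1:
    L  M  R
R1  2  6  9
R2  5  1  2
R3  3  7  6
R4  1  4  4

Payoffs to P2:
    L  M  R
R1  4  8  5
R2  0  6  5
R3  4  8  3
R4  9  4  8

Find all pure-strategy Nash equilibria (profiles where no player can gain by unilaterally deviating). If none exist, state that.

P1 against L: payoffs 2, 5, 3, 1 → best response R2.
P1 against M: payoffs 6, 1, 7, 4 → best response R3.
P1 against R: payoffs 9, 2, 6, 4 → best response R1.
P2 against R1: payoffs 4, 8, 5 → best response M.
P2 against R2: payoffs 0, 6, 5 → best response M.
P2 against R3: payoffs 4, 8, 3 → best response M.
P2 against R4: payoffs 9, 4, 8 → best response L.
Mutual best responses: (R3, M).

Pure NE: (R3, M)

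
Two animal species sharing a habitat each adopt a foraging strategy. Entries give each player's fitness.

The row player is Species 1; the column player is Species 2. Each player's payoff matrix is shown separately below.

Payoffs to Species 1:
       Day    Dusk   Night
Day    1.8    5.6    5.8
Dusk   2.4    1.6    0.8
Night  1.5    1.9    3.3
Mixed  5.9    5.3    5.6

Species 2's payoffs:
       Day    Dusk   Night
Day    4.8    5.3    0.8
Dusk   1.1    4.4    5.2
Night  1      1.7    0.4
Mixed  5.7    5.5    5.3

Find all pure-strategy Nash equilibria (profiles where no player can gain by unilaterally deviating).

The pure Nash equilibria are (Day, Dusk); (Mixed, Day).

For each player, find the best response to each opponent profile; mutual best responses are the pure NE.
Species 1 against Day: payoffs 1.8, 2.4, 1.5, 5.9 → best response Mixed.
Species 1 against Dusk: payoffs 5.6, 1.6, 1.9, 5.3 → best response Day.
Species 1 against Night: payoffs 5.8, 0.8, 3.3, 5.6 → best response Day.
Species 2 against Day: payoffs 4.8, 5.3, 0.8 → best response Dusk.
Species 2 against Dusk: payoffs 1.1, 4.4, 5.2 → best response Night.
Species 2 against Night: payoffs 1, 1.7, 0.4 → best response Dusk.
Species 2 against Mixed: payoffs 5.7, 5.5, 5.3 → best response Day.
Mutual best responses: (Day, Dusk); (Mixed, Day).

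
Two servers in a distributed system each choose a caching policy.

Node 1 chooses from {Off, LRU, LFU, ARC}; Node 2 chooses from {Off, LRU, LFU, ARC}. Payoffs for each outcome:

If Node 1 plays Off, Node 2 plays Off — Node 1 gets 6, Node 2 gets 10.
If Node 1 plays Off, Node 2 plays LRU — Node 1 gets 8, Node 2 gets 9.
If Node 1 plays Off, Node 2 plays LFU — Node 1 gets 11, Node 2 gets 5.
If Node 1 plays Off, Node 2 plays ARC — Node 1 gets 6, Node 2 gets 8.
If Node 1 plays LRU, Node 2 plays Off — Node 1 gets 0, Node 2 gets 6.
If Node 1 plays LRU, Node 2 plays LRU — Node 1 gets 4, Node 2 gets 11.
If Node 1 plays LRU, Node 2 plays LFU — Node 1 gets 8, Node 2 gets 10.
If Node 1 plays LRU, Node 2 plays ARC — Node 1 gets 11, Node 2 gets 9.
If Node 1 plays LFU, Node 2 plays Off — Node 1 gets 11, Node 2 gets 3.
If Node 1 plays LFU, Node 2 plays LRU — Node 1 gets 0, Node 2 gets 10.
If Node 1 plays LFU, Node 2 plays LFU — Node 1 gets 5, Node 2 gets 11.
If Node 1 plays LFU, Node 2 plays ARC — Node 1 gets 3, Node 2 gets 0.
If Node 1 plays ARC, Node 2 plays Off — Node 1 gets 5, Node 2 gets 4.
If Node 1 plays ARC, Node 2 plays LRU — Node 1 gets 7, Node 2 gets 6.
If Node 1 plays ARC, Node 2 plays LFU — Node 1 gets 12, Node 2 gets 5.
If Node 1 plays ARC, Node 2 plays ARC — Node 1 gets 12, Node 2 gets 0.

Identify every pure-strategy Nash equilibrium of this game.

Node 1 against Off: payoffs 6, 0, 11, 5 → best response LFU.
Node 1 against LRU: payoffs 8, 4, 0, 7 → best response Off.
Node 1 against LFU: payoffs 11, 8, 5, 12 → best response ARC.
Node 1 against ARC: payoffs 6, 11, 3, 12 → best response ARC.
Node 2 against Off: payoffs 10, 9, 5, 8 → best response Off.
Node 2 against LRU: payoffs 6, 11, 10, 9 → best response LRU.
Node 2 against LFU: payoffs 3, 10, 11, 0 → best response LFU.
Node 2 against ARC: payoffs 4, 6, 5, 0 → best response LRU.
No profile is a mutual best response for all players.

none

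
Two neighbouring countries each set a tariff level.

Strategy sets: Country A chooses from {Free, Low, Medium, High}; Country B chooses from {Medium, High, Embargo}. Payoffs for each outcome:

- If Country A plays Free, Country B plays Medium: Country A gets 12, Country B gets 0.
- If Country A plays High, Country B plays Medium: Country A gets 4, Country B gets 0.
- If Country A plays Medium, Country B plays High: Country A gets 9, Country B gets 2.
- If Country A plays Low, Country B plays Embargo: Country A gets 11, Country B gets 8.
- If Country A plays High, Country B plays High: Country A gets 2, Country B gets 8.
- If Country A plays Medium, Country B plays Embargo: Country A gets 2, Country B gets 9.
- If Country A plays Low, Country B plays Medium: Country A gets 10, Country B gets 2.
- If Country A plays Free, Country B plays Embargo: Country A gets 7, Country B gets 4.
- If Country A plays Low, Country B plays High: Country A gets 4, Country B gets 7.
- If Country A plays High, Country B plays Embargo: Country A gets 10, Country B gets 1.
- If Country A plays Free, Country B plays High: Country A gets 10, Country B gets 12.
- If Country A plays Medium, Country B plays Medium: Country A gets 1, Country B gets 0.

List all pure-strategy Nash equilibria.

Pure-strategy Nash equilibria: (Free, High), (Low, Embargo)

Country A against Medium: payoffs 12, 10, 1, 4 → best response Free.
Country A against High: payoffs 10, 4, 9, 2 → best response Free.
Country A against Embargo: payoffs 7, 11, 2, 10 → best response Low.
Country B against Free: payoffs 0, 12, 4 → best response High.
Country B against Low: payoffs 2, 7, 8 → best response Embargo.
Country B against Medium: payoffs 0, 2, 9 → best response Embargo.
Country B against High: payoffs 0, 8, 1 → best response High.
Mutual best responses: (Free, High); (Low, Embargo).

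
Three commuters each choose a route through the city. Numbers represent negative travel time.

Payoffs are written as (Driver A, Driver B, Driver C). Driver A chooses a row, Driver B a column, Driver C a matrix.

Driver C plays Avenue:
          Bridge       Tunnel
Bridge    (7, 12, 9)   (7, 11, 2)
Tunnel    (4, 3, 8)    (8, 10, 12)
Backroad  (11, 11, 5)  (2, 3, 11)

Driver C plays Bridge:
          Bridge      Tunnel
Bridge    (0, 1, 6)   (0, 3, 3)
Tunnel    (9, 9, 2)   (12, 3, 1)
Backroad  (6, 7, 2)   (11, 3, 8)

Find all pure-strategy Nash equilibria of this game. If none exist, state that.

Driver A against (Bridge, Avenue): payoffs 7, 4, 11 → best response Backroad.
Driver A against (Bridge, Bridge): payoffs 0, 9, 6 → best response Tunnel.
Driver A against (Tunnel, Avenue): payoffs 7, 8, 2 → best response Tunnel.
Driver A against (Tunnel, Bridge): payoffs 0, 12, 11 → best response Tunnel.
Driver B against (Bridge, Avenue): payoffs 12, 11 → best response Bridge.
Driver B against (Bridge, Bridge): payoffs 1, 3 → best response Tunnel.
Driver B against (Tunnel, Avenue): payoffs 3, 10 → best response Tunnel.
Driver B against (Tunnel, Bridge): payoffs 9, 3 → best response Bridge.
Driver B against (Backroad, Avenue): payoffs 11, 3 → best response Bridge.
Driver B against (Backroad, Bridge): payoffs 7, 3 → best response Bridge.
Driver C against (Bridge, Bridge): payoffs 9, 6 → best response Avenue.
Driver C against (Bridge, Tunnel): payoffs 2, 3 → best response Bridge.
Driver C against (Tunnel, Bridge): payoffs 8, 2 → best response Avenue.
Driver C against (Tunnel, Tunnel): payoffs 12, 1 → best response Avenue.
Driver C against (Backroad, Bridge): payoffs 5, 2 → best response Avenue.
Driver C against (Backroad, Tunnel): payoffs 11, 8 → best response Avenue.
Mutual best responses: (Tunnel, Tunnel, Avenue); (Backroad, Bridge, Avenue).

The pure Nash equilibria are (Tunnel, Tunnel, Avenue), (Backroad, Bridge, Avenue).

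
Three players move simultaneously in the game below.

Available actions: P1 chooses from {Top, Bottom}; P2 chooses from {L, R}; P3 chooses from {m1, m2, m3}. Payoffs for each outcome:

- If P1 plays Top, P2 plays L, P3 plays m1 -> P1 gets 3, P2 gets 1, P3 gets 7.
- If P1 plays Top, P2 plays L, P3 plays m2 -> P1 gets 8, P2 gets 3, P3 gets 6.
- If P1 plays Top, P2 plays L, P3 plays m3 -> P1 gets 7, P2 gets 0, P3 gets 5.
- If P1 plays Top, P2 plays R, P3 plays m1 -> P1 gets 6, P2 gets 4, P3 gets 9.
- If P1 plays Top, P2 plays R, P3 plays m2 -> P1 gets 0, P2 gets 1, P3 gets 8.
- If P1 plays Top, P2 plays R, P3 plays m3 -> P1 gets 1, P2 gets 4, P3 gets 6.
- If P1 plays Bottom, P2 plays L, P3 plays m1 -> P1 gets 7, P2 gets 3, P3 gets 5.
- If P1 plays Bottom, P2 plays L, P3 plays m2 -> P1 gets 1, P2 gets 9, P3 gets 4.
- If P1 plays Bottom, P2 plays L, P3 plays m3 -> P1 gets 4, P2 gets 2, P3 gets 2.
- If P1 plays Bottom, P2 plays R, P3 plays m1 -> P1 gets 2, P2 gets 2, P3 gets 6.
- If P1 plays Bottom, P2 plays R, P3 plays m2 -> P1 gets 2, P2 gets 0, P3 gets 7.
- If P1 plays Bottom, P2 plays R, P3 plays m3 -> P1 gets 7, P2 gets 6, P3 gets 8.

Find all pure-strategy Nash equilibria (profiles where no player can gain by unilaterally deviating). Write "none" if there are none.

For each player, find the best response to each opponent profile; mutual best responses are the pure NE.
P1 against (L, m1): payoffs 3, 7 → best response Bottom.
P1 against (L, m2): payoffs 8, 1 → best response Top.
P1 against (L, m3): payoffs 7, 4 → best response Top.
P1 against (R, m1): payoffs 6, 2 → best response Top.
P1 against (R, m2): payoffs 0, 2 → best response Bottom.
P1 against (R, m3): payoffs 1, 7 → best response Bottom.
P2 against (Top, m1): payoffs 1, 4 → best response R.
P2 against (Top, m2): payoffs 3, 1 → best response L.
P2 against (Top, m3): payoffs 0, 4 → best response R.
P2 against (Bottom, m1): payoffs 3, 2 → best response L.
P2 against (Bottom, m2): payoffs 9, 0 → best response L.
P2 against (Bottom, m3): payoffs 2, 6 → best response R.
P3 against (Top, L): payoffs 7, 6, 5 → best response m1.
P3 against (Top, R): payoffs 9, 8, 6 → best response m1.
P3 against (Bottom, L): payoffs 5, 4, 2 → best response m1.
P3 against (Bottom, R): payoffs 6, 7, 8 → best response m3.
Mutual best responses: (Top, R, m1); (Bottom, L, m1); (Bottom, R, m3).

(Top, R, m1) and (Bottom, L, m1) and (Bottom, R, m3)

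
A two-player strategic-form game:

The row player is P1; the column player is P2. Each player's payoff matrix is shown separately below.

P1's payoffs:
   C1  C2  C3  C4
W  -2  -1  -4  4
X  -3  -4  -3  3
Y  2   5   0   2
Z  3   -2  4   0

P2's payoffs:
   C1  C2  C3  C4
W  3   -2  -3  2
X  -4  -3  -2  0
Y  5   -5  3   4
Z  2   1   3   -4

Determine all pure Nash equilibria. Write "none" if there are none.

(Z, C3)

(W, C1): P1 can switch to Y (-2 → 2). Not NE.
(W, C2): P1 can switch to Y (-1 → 5). Not NE.
(W, C3): P1 can switch to X (-4 → -3). Not NE.
(W, C4): P2 can switch to C1 (2 → 3). Not NE.
(X, C1): P1 can switch to W (-3 → -2). Not NE.
(X, C2): P1 can switch to W (-4 → -1). Not NE.
(Z, C3): P1 gets 4, best alternative 0; P2 gets 3, best alternative 2. No profitable deviation — NE.
(The remaining 9 profiles each have a profitable deviation by the same check.)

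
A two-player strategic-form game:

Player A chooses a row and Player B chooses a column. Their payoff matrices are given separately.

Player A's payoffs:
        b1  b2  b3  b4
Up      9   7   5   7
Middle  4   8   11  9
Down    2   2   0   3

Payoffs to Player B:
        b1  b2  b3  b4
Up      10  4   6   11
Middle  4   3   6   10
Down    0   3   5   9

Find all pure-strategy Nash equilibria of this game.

Player A against b1: payoffs 9, 4, 2 → best response Up.
Player A against b2: payoffs 7, 8, 2 → best response Middle.
Player A against b3: payoffs 5, 11, 0 → best response Middle.
Player A against b4: payoffs 7, 9, 3 → best response Middle.
Player B against Up: payoffs 10, 4, 6, 11 → best response b4.
Player B against Middle: payoffs 4, 3, 6, 10 → best response b4.
Player B against Down: payoffs 0, 3, 5, 9 → best response b4.
Mutual best responses: (Middle, b4).

(Middle, b4)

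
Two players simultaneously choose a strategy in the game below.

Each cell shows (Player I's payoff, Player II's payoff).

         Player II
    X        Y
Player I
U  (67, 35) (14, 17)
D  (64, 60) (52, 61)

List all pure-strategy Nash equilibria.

(U, X): Player I gets 67, best alternative 64; Player II gets 35, best alternative 17. No profitable deviation — NE.
(U, Y): Player I can switch to D (14 → 52). Not NE.
(D, X): Player I can switch to U (64 → 67). Not NE.
(D, Y): Player I gets 52, best alternative 14; Player II gets 61, best alternative 60. No profitable deviation — NE.

(U, X) and (D, Y)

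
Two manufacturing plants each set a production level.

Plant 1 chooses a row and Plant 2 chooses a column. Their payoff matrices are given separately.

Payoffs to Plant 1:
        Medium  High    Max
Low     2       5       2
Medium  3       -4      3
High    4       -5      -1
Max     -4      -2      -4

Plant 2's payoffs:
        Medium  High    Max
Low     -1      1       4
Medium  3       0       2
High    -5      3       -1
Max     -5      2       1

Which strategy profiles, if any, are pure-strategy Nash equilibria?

(Low, Medium): Plant 1 can switch to Medium (2 → 3). Not NE.
(Low, High): Plant 2 can switch to Max (1 → 4). Not NE.
(Low, Max): Plant 1 can switch to Medium (2 → 3). Not NE.
(Medium, Medium): Plant 1 can switch to High (3 → 4). Not NE.
(Medium, High): Plant 1 can switch to Low (-4 → 5). Not NE.
(Medium, Max): Plant 2 can switch to Medium (2 → 3). Not NE.
(High, Medium): Plant 2 can switch to High (-5 → 3). Not NE.
(High, High): Plant 1 can switch to Low (-5 → 5). Not NE.
(High, Max): Plant 1 can switch to Low (-1 → 2). Not NE.
(Max, Medium): Plant 1 can switch to Low (-4 → 2). Not NE.
(The remaining 2 profiles each have a profitable deviation by the same check.)

This game has no pure Nash equilibrium.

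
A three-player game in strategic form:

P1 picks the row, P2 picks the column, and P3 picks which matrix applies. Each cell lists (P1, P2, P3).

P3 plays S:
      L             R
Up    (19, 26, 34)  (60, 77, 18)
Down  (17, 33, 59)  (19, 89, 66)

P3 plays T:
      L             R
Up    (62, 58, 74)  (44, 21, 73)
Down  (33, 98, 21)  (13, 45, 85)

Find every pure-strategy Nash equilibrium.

Pure NE: (Up, L, T)

Check each profile: it is a Nash equilibrium iff no player can strictly gain by switching unilaterally.
(Up, L, S): P2 can switch to R (26 → 77). Not NE.
(Up, L, T): P1 gets 62, best alternative 33; P2 gets 58, best alternative 21; P3 gets 74, best alternative 34. No profitable deviation — NE.
(Up, R, S): P3 can switch to T (18 → 73). Not NE.
(Up, R, T): P2 can switch to L (21 → 58). Not NE.
(Down, L, S): P1 can switch to Up (17 → 19). Not NE.
(Down, L, T): P1 can switch to Up (33 → 62). Not NE.
(Down, R, S): P1 can switch to Up (19 → 60). Not NE.
(Down, R, T): P1 can switch to Up (13 → 44). Not NE.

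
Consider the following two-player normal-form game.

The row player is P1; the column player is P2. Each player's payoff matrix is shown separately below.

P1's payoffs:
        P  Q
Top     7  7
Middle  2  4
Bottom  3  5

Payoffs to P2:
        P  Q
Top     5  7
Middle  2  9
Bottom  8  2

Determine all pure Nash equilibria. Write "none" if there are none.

The unique pure-strategy Nash equilibrium is (Top, Q).

Mark each player's best response to every combination of opponents' strategies; a profile where every player is best-responding is a pure Nash equilibrium.
P1 against P: payoffs 7, 2, 3 → best response Top.
P1 against Q: payoffs 7, 4, 5 → best response Top.
P2 against Top: payoffs 5, 7 → best response Q.
P2 against Middle: payoffs 2, 9 → best response Q.
P2 against Bottom: payoffs 8, 2 → best response P.
Mutual best responses: (Top, Q).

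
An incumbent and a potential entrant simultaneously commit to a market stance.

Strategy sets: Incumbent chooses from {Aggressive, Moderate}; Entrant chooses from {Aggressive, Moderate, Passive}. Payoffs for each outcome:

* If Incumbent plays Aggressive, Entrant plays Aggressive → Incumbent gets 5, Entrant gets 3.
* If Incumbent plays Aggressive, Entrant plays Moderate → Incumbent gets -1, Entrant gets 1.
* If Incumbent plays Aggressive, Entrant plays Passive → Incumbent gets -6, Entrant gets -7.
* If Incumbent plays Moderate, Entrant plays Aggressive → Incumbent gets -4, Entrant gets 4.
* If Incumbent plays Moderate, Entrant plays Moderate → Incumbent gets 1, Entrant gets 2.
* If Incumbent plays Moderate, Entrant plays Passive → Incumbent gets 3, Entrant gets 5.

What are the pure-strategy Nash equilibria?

Pure-strategy Nash equilibria: (Aggressive, Aggressive) and (Moderate, Passive)

Incumbent against Aggressive: payoffs 5, -4 → best response Aggressive.
Incumbent against Moderate: payoffs -1, 1 → best response Moderate.
Incumbent against Passive: payoffs -6, 3 → best response Moderate.
Entrant against Aggressive: payoffs 3, 1, -7 → best response Aggressive.
Entrant against Moderate: payoffs 4, 2, 5 → best response Passive.
Mutual best responses: (Aggressive, Aggressive); (Moderate, Passive).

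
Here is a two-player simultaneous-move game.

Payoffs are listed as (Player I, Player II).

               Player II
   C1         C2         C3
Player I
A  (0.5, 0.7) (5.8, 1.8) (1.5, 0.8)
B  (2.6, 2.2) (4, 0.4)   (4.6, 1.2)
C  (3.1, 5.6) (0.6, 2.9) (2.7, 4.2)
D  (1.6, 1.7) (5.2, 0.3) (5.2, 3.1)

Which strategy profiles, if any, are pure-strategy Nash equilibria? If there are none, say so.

(A, C2) and (C, C1) and (D, C3)

Player I against C1: payoffs 0.5, 2.6, 3.1, 1.6 → best response C.
Player I against C2: payoffs 5.8, 4, 0.6, 5.2 → best response A.
Player I against C3: payoffs 1.5, 4.6, 2.7, 5.2 → best response D.
Player II against A: payoffs 0.7, 1.8, 0.8 → best response C2.
Player II against B: payoffs 2.2, 0.4, 1.2 → best response C1.
Player II against C: payoffs 5.6, 2.9, 4.2 → best response C1.
Player II against D: payoffs 1.7, 0.3, 3.1 → best response C3.
Mutual best responses: (A, C2); (C, C1); (D, C3).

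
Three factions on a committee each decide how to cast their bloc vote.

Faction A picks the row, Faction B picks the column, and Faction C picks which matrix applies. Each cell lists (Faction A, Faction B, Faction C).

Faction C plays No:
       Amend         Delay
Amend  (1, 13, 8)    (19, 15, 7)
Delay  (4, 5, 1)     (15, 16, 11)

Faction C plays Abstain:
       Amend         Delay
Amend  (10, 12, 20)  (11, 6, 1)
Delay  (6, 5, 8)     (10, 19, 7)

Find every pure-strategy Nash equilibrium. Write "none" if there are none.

Pure-strategy Nash equilibria: (Amend, Amend, Abstain) and (Amend, Delay, No)

Faction A against (Amend, No): payoffs 1, 4 → best response Delay.
Faction A against (Amend, Abstain): payoffs 10, 6 → best response Amend.
Faction A against (Delay, No): payoffs 19, 15 → best response Amend.
Faction A against (Delay, Abstain): payoffs 11, 10 → best response Amend.
Faction B against (Amend, No): payoffs 13, 15 → best response Delay.
Faction B against (Amend, Abstain): payoffs 12, 6 → best response Amend.
Faction B against (Delay, No): payoffs 5, 16 → best response Delay.
Faction B against (Delay, Abstain): payoffs 5, 19 → best response Delay.
Faction C against (Amend, Amend): payoffs 8, 20 → best response Abstain.
Faction C against (Amend, Delay): payoffs 7, 1 → best response No.
Faction C against (Delay, Amend): payoffs 1, 8 → best response Abstain.
Faction C against (Delay, Delay): payoffs 11, 7 → best response No.
Mutual best responses: (Amend, Amend, Abstain); (Amend, Delay, No).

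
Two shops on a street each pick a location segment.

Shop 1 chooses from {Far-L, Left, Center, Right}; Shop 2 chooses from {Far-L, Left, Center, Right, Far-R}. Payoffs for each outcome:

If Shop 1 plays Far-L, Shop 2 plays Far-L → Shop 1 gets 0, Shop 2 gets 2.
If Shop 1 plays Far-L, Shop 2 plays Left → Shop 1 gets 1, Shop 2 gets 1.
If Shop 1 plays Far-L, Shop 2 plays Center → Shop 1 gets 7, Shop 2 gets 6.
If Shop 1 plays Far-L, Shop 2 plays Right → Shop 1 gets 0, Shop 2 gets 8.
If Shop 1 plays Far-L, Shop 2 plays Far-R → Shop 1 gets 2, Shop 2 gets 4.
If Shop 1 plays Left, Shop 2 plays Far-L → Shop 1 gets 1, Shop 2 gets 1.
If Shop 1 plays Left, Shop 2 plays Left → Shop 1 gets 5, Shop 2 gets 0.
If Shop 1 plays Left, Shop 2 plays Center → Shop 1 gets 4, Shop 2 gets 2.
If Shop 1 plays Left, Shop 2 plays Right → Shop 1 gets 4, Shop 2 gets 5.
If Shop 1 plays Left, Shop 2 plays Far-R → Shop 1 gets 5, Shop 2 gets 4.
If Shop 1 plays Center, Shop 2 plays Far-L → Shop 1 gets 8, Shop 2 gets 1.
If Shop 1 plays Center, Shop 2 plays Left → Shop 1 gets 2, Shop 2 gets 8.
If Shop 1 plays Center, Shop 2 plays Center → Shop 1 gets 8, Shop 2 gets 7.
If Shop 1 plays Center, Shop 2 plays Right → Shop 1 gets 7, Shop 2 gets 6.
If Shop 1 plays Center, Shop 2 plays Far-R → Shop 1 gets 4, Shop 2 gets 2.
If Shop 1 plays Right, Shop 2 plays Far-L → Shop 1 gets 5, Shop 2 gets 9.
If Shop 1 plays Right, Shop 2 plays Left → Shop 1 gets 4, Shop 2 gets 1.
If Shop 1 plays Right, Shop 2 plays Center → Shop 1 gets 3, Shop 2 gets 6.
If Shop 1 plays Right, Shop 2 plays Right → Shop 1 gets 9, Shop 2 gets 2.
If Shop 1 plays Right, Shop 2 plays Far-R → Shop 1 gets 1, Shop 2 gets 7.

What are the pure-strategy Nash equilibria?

(Far-L, Far-L): Shop 1 can switch to Left (0 → 1). Not NE.
(Far-L, Left): Shop 1 can switch to Left (1 → 5). Not NE.
(Far-L, Center): Shop 1 can switch to Center (7 → 8). Not NE.
(Far-L, Right): Shop 1 can switch to Left (0 → 4). Not NE.
(Far-L, Far-R): Shop 1 can switch to Left (2 → 5). Not NE.
(Left, Far-L): Shop 1 can switch to Center (1 → 8). Not NE.
(Left, Left): Shop 2 can switch to Far-L (0 → 1). Not NE.
(Left, Center): Shop 1 can switch to Far-L (4 → 7). Not NE.
(The remaining 12 profiles each have a profitable deviation by the same check.)

No pure-strategy Nash equilibrium.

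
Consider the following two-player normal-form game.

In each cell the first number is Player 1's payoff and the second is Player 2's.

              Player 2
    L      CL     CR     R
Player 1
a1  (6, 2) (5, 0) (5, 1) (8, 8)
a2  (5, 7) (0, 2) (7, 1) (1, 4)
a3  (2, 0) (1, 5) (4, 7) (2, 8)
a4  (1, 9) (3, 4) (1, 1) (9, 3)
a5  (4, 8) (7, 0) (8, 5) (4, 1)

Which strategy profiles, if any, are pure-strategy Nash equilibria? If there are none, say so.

No pure-strategy Nash equilibrium.

Player 1 against L: payoffs 6, 5, 2, 1, 4 → best response a1.
Player 1 against CL: payoffs 5, 0, 1, 3, 7 → best response a5.
Player 1 against CR: payoffs 5, 7, 4, 1, 8 → best response a5.
Player 1 against R: payoffs 8, 1, 2, 9, 4 → best response a4.
Player 2 against a1: payoffs 2, 0, 1, 8 → best response R.
Player 2 against a2: payoffs 7, 2, 1, 4 → best response L.
Player 2 against a3: payoffs 0, 5, 7, 8 → best response R.
Player 2 against a4: payoffs 9, 4, 1, 3 → best response L.
Player 2 against a5: payoffs 8, 0, 5, 1 → best response L.
No profile is a mutual best response for all players.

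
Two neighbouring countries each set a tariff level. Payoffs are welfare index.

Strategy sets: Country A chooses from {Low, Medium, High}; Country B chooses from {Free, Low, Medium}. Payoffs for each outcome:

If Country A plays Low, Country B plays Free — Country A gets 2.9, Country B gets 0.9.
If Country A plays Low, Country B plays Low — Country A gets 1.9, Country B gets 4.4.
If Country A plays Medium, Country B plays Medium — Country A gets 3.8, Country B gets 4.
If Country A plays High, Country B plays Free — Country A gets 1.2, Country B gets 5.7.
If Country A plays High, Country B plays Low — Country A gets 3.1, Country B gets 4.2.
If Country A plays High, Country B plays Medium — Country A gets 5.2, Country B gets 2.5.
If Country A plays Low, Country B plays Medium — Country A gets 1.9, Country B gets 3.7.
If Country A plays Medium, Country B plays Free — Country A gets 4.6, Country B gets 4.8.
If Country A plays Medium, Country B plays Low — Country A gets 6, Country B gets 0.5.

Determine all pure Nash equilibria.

For each strategy profile, look for a profitable unilateral deviation.
(Low, Free): Country A can switch to Medium (2.9 → 4.6). Not NE.
(Low, Low): Country A can switch to Medium (1.9 → 6). Not NE.
(Low, Medium): Country A can switch to Medium (1.9 → 3.8). Not NE.
(Medium, Free): Country A gets 4.6, best alternative 2.9; Country B gets 4.8, best alternative 4. No profitable deviation — NE.
(Medium, Low): Country B can switch to Free (0.5 → 4.8). Not NE.
(Medium, Medium): Country A can switch to High (3.8 → 5.2). Not NE.
(High, Free): Country A can switch to Low (1.2 → 2.9). Not NE.
(High, Low): Country A can switch to Medium (3.1 → 6). Not NE.
(High, Medium): Country B can switch to Free (2.5 → 5.7). Not NE.

(Medium, Free)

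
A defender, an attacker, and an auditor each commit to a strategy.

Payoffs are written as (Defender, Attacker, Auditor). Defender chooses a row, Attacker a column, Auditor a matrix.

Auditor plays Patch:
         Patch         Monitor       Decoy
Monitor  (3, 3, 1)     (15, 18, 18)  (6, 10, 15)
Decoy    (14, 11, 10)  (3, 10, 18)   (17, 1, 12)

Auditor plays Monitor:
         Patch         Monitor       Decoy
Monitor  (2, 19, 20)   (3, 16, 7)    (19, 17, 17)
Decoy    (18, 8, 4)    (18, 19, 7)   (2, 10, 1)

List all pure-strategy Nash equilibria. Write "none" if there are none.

Pure-strategy Nash equilibria: (Monitor, Monitor, Patch), (Decoy, Patch, Patch)

(Monitor, Patch, Patch): Defender can switch to Decoy (3 → 14). Not NE.
(Monitor, Patch, Monitor): Defender can switch to Decoy (2 → 18). Not NE.
(Monitor, Monitor, Patch): Defender gets 15, best alternative 3; Attacker gets 18, best alternative 10; Auditor gets 18, best alternative 7. No profitable deviation — NE.
(Monitor, Monitor, Monitor): Defender can switch to Decoy (3 → 18). Not NE.
(Monitor, Decoy, Patch): Defender can switch to Decoy (6 → 17). Not NE.
(Monitor, Decoy, Monitor): Attacker can switch to Patch (17 → 19). Not NE.
(Decoy, Patch, Patch): Defender gets 14, best alternative 3; Attacker gets 11, best alternative 10; Auditor gets 10, best alternative 4. No profitable deviation — NE.
(Decoy, Patch, Monitor): Attacker can switch to Monitor (8 → 19). Not NE.
(Decoy, Monitor, Patch): Defender can switch to Monitor (3 → 15). Not NE.
(Decoy, Monitor, Monitor): Auditor can switch to Patch (7 → 18). Not NE.
(The remaining 2 profiles each have a profitable deviation by the same check.)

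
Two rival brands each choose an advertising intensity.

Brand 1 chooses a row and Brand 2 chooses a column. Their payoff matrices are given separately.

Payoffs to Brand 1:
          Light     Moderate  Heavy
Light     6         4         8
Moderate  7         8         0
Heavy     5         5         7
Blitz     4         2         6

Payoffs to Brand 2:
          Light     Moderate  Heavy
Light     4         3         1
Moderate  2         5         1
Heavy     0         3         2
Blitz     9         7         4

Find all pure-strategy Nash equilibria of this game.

Brand 1 against Light: payoffs 6, 7, 5, 4 → best response Moderate.
Brand 1 against Moderate: payoffs 4, 8, 5, 2 → best response Moderate.
Brand 1 against Heavy: payoffs 8, 0, 7, 6 → best response Light.
Brand 2 against Light: payoffs 4, 3, 1 → best response Light.
Brand 2 against Moderate: payoffs 2, 5, 1 → best response Moderate.
Brand 2 against Heavy: payoffs 0, 3, 2 → best response Moderate.
Brand 2 against Blitz: payoffs 9, 7, 4 → best response Light.
Mutual best responses: (Moderate, Moderate).

(Moderate, Moderate)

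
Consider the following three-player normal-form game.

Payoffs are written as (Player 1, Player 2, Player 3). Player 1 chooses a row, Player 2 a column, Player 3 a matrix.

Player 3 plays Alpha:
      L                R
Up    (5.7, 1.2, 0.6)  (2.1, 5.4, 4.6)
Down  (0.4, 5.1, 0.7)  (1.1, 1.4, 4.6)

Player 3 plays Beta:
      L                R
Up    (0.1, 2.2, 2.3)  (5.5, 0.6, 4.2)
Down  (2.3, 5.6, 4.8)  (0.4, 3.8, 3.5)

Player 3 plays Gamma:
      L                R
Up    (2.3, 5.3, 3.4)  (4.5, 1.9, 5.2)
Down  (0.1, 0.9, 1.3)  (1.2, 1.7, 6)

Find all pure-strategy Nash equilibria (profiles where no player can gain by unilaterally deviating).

(Up, L, Alpha): Player 2 can switch to R (1.2 → 5.4). Not NE.
(Up, L, Beta): Player 1 can switch to Down (0.1 → 2.3). Not NE.
(Up, L, Gamma): Player 1 gets 2.3, best alternative 0.1; Player 2 gets 5.3, best alternative 1.9; Player 3 gets 3.4, best alternative 2.3. No profitable deviation — NE.
(Up, R, Alpha): Player 3 can switch to Gamma (4.6 → 5.2). Not NE.
(Up, R, Beta): Player 2 can switch to L (0.6 → 2.2). Not NE.
(Up, R, Gamma): Player 2 can switch to L (1.9 → 5.3). Not NE.
(Down, L, Alpha): Player 1 can switch to Up (0.4 → 5.7). Not NE.
(Down, L, Beta): Player 1 gets 2.3, best alternative 0.1; Player 2 gets 5.6, best alternative 3.8; Player 3 gets 4.8, best alternative 1.3. No profitable deviation — NE.
(The remaining 4 profiles each have a profitable deviation by the same check.)

Pure-strategy Nash equilibria: (Up, L, Gamma), (Down, L, Beta)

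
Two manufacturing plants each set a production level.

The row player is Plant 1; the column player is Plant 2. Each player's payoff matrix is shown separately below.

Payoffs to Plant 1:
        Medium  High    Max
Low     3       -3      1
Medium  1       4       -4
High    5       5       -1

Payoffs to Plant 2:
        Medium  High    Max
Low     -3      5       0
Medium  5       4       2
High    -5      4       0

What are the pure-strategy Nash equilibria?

(High, High)

(Low, Medium): Plant 1 can switch to High (3 → 5). Not NE.
(Low, High): Plant 1 can switch to Medium (-3 → 4). Not NE.
(Low, Max): Plant 2 can switch to High (0 → 5). Not NE.
(Medium, Medium): Plant 1 can switch to Low (1 → 3). Not NE.
(Medium, High): Plant 1 can switch to High (4 → 5). Not NE.
(Medium, Max): Plant 1 can switch to Low (-4 → 1). Not NE.
(High, Medium): Plant 2 can switch to High (-5 → 4). Not NE.
(High, High): Plant 1 gets 5, best alternative 4; Plant 2 gets 4, best alternative 0. No profitable deviation — NE.
(High, Max): Plant 1 can switch to Low (-1 → 1). Not NE.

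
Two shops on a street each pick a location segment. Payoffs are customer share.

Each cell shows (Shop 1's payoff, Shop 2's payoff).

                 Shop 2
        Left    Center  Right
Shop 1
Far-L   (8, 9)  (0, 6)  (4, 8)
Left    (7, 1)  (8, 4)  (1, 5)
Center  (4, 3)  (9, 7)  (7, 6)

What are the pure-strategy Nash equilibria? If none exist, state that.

(Far-L, Left): Shop 1 gets 8, best alternative 7; Shop 2 gets 9, best alternative 8. No profitable deviation — NE.
(Far-L, Center): Shop 1 can switch to Left (0 → 8). Not NE.
(Far-L, Right): Shop 1 can switch to Center (4 → 7). Not NE.
(Left, Left): Shop 1 can switch to Far-L (7 → 8). Not NE.
(Left, Center): Shop 1 can switch to Center (8 → 9). Not NE.
(Left, Right): Shop 1 can switch to Far-L (1 → 4). Not NE.
(Center, Left): Shop 1 can switch to Far-L (4 → 8). Not NE.
(Center, Center): Shop 1 gets 9, best alternative 8; Shop 2 gets 7, best alternative 6. No profitable deviation — NE.
(The remaining 1 profile has a profitable deviation by the same check.)

Pure-strategy Nash equilibria: (Far-L, Left); (Center, Center)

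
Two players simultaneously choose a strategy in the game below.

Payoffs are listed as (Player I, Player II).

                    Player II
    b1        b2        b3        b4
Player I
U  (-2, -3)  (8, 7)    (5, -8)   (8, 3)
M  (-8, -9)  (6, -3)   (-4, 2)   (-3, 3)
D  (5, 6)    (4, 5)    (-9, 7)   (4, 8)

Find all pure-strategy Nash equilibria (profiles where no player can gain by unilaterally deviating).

(U, b2)

Player I against b1: payoffs -2, -8, 5 → best response D.
Player I against b2: payoffs 8, 6, 4 → best response U.
Player I against b3: payoffs 5, -4, -9 → best response U.
Player I against b4: payoffs 8, -3, 4 → best response U.
Player II against U: payoffs -3, 7, -8, 3 → best response b2.
Player II against M: payoffs -9, -3, 2, 3 → best response b4.
Player II against D: payoffs 6, 5, 7, 8 → best response b4.
Mutual best responses: (U, b2).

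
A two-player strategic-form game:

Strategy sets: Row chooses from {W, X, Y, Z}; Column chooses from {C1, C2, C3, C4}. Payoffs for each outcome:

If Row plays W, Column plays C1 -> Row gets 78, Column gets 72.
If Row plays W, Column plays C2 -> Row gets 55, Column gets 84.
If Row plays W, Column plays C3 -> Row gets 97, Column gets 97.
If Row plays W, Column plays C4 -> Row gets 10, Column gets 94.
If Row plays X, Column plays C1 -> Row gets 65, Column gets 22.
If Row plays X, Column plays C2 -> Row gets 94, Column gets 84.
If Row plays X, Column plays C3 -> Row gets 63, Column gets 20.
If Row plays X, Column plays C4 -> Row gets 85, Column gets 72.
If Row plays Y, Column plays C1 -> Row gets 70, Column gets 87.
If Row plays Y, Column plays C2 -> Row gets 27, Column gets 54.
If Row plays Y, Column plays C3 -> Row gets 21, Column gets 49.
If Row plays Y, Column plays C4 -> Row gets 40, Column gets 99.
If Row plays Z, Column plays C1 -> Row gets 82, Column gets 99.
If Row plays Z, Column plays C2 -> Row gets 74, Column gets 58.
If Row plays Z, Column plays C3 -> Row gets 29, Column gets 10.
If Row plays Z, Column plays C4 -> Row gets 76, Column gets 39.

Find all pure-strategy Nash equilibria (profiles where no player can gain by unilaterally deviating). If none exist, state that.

The pure Nash equilibria are (W, C3), (X, C2), (Z, C1).

Row against C1: payoffs 78, 65, 70, 82 → best response Z.
Row against C2: payoffs 55, 94, 27, 74 → best response X.
Row against C3: payoffs 97, 63, 21, 29 → best response W.
Row against C4: payoffs 10, 85, 40, 76 → best response X.
Column against W: payoffs 72, 84, 97, 94 → best response C3.
Column against X: payoffs 22, 84, 20, 72 → best response C2.
Column against Y: payoffs 87, 54, 49, 99 → best response C4.
Column against Z: payoffs 99, 58, 10, 39 → best response C1.
Mutual best responses: (W, C3); (X, C2); (Z, C1).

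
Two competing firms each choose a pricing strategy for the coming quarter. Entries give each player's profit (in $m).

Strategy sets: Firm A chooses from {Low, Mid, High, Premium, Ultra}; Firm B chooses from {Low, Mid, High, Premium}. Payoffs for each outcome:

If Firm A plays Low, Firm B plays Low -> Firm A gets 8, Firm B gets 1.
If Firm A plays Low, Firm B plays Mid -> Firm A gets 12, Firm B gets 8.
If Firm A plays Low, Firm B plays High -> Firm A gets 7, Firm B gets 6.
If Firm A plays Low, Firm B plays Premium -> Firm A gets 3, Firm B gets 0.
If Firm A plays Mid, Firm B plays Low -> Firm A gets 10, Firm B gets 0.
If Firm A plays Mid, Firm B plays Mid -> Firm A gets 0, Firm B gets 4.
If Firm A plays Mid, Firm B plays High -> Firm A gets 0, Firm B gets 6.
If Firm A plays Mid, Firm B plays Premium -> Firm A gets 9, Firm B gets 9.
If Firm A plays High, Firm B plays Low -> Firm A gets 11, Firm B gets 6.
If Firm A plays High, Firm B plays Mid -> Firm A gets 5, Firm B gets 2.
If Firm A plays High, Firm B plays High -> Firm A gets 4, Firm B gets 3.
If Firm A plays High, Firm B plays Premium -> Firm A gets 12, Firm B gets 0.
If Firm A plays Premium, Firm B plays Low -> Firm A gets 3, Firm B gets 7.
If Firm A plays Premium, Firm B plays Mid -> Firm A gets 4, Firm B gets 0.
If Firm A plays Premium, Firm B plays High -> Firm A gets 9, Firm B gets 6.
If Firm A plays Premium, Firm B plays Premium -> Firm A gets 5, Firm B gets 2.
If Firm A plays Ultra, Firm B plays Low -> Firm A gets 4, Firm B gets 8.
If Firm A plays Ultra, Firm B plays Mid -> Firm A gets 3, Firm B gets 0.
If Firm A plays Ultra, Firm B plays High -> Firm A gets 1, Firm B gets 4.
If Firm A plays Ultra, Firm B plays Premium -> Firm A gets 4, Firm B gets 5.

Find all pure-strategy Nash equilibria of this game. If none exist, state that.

Firm A against Low: payoffs 8, 10, 11, 3, 4 → best response High.
Firm A against Mid: payoffs 12, 0, 5, 4, 3 → best response Low.
Firm A against High: payoffs 7, 0, 4, 9, 1 → best response Premium.
Firm A against Premium: payoffs 3, 9, 12, 5, 4 → best response High.
Firm B against Low: payoffs 1, 8, 6, 0 → best response Mid.
Firm B against Mid: payoffs 0, 4, 6, 9 → best response Premium.
Firm B against High: payoffs 6, 2, 3, 0 → best response Low.
Firm B against Premium: payoffs 7, 0, 6, 2 → best response Low.
Firm B against Ultra: payoffs 8, 0, 4, 5 → best response Low.
Mutual best responses: (Low, Mid); (High, Low).

The pure Nash equilibria are (Low, Mid); (High, Low).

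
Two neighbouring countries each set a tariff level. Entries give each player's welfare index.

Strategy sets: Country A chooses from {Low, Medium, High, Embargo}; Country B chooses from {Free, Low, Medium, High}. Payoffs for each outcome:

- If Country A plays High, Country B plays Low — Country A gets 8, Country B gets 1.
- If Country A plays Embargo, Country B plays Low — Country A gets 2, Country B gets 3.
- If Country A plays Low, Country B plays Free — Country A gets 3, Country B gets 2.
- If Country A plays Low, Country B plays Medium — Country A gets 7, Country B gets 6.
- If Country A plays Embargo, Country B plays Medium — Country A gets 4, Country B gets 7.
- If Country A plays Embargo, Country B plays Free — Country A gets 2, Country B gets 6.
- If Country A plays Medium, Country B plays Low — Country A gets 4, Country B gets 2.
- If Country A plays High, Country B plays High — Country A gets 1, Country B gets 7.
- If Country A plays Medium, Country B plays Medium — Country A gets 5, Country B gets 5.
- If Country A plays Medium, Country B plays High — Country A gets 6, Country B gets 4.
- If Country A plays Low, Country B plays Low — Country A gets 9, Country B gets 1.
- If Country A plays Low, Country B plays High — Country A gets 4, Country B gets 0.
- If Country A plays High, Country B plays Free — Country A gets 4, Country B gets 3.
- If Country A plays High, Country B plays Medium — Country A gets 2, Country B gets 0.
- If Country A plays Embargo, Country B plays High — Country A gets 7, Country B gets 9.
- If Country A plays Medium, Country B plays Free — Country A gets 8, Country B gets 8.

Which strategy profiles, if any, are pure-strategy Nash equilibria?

(Low, Free): Country A can switch to Medium (3 → 8). Not NE.
(Low, Low): Country B can switch to Free (1 → 2). Not NE.
(Low, Medium): Country A gets 7, best alternative 5; Country B gets 6, best alternative 2. No profitable deviation — NE.
(Low, High): Country A can switch to Medium (4 → 6). Not NE.
(Medium, Free): Country A gets 8, best alternative 4; Country B gets 8, best alternative 5. No profitable deviation — NE.
(Medium, Low): Country A can switch to Low (4 → 9). Not NE.
(Medium, Medium): Country A can switch to Low (5 → 7). Not NE.
(Medium, High): Country A can switch to Embargo (6 → 7). Not NE.
(High, Free): Country A can switch to Medium (4 → 8). Not NE.
(High, Low): Country A can switch to Low (8 → 9). Not NE.
(High, Medium): Country A can switch to Low (2 → 7). Not NE.
(High, High): Country A can switch to Low (1 → 4). Not NE.
(Embargo, High): Country A gets 7, best alternative 6; Country B gets 9, best alternative 7. No profitable deviation — NE.
(The remaining 3 profiles each have a profitable deviation by the same check.)

Pure-strategy Nash equilibria: (Low, Medium), (Medium, Free), (Embargo, High)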